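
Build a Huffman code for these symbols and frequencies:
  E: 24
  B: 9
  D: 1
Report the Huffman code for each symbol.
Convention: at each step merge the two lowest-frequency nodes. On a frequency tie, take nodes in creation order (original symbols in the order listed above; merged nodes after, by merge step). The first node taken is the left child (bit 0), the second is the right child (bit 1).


Huffman tree construction:
Step 1: Merge D(1) + B(9) = 10
Step 2: Merge (D+B)(10) + E(24) = 34
Read each symbol's code off the tree from the root (left child = 0, right child = 1).

Codes:
  E: 1 (length 1)
  B: 01 (length 2)
  D: 00 (length 2)
Average code length: 44/34 = 1.2941 bits/symbol


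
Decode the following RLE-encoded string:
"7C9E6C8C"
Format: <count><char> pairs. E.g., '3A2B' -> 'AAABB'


Expanding each <count><char> pair:
  7C -> 'CCCCCCC'
  9E -> 'EEEEEEEEE'
  6C -> 'CCCCCC'
  8C -> 'CCCCCCCC'

Decoded = CCCCCCCEEEEEEEEECCCCCCCCCCCCCC


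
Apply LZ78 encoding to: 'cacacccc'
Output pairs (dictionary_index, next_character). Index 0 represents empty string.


LZ78 encoding steps:
Dictionary: {0: ''}
Step 1: w='' (idx 0), next='c' -> output (0, 'c'), add 'c' as idx 1
Step 2: w='' (idx 0), next='a' -> output (0, 'a'), add 'a' as idx 2
Step 3: w='c' (idx 1), next='a' -> output (1, 'a'), add 'ca' as idx 3
Step 4: w='c' (idx 1), next='c' -> output (1, 'c'), add 'cc' as idx 4
Step 5: w='cc' (idx 4), end of input -> output (4, '')


Encoded: [(0, 'c'), (0, 'a'), (1, 'a'), (1, 'c'), (4, '')]


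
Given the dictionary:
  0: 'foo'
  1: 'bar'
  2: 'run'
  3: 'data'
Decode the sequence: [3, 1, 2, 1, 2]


Look up each index in the dictionary:
  3 -> 'data'
  1 -> 'bar'
  2 -> 'run'
  1 -> 'bar'
  2 -> 'run'

Decoded: "data bar run bar run"


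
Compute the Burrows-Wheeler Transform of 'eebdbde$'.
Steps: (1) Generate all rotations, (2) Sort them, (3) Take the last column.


Rotations (sorted):
  0: $eebdbde -> last char: e
  1: bdbde$ee -> last char: e
  2: bde$eebd -> last char: d
  3: dbde$eeb -> last char: b
  4: de$eebdb -> last char: b
  5: e$eebdbd -> last char: d
  6: ebdbde$e -> last char: e
  7: eebdbde$ -> last char: $


BWT = eedbbde$


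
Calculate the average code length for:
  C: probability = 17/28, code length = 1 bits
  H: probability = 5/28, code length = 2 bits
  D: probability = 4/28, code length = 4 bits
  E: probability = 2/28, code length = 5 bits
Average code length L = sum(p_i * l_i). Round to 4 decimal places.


Weighted contributions p_i * l_i:
  C: (17/28) * 1 = 17/28
  H: (5/28) * 2 = 10/28
  D: (4/28) * 4 = 16/28
  E: (2/28) * 5 = 10/28
Sum = (17 + 10 + 16 + 10)/28 = 53/28

L = 53/28 = 1.8929 bits/symbol


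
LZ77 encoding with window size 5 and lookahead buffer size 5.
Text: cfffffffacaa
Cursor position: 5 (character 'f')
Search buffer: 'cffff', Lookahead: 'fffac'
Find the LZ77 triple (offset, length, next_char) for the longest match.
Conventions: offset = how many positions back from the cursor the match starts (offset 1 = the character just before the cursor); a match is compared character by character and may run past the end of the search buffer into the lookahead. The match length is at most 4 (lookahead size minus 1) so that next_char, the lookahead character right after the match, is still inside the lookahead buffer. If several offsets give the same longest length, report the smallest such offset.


Try each offset into the search buffer:
  offset=1 (pos 4, char 'f'): match length 3
  offset=2 (pos 3, char 'f'): match length 3
  offset=3 (pos 2, char 'f'): match length 3
  offset=4 (pos 1, char 'f'): match length 3
  offset=5 (pos 0, char 'c'): match length 0
Longest match has length 3, found at offsets 1, 2, 3, 4; take the smallest, offset 1.
next_char = character at position 5 + 3 = 8 -> 'a'

Best match: offset=1, length=3 (matching 'fff' starting at position 4)
LZ77 triple: (1, 3, 'a')


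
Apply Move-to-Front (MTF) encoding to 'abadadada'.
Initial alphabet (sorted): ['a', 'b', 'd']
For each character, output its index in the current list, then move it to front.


MTF encoding:
'a': index 0 in ['a', 'b', 'd'] -> ['a', 'b', 'd']
'b': index 1 in ['a', 'b', 'd'] -> ['b', 'a', 'd']
'a': index 1 in ['b', 'a', 'd'] -> ['a', 'b', 'd']
'd': index 2 in ['a', 'b', 'd'] -> ['d', 'a', 'b']
'a': index 1 in ['d', 'a', 'b'] -> ['a', 'd', 'b']
'd': index 1 in ['a', 'd', 'b'] -> ['d', 'a', 'b']
'a': index 1 in ['d', 'a', 'b'] -> ['a', 'd', 'b']
'd': index 1 in ['a', 'd', 'b'] -> ['d', 'a', 'b']
'a': index 1 in ['d', 'a', 'b'] -> ['a', 'd', 'b']


Output: [0, 1, 1, 2, 1, 1, 1, 1, 1]


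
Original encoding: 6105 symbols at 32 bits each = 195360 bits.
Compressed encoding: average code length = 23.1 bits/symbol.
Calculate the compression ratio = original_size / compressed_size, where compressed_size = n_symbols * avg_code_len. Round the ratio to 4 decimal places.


original_size = n_symbols * orig_bits = 6105 * 32 = 195360 bits
compressed_size = n_symbols * avg_code_len = 6105 * 23.1 = 141025.5 bits
ratio = original_size / compressed_size = 195360 / 141025.5 = 1.3853

Compression ratio = 1.3853


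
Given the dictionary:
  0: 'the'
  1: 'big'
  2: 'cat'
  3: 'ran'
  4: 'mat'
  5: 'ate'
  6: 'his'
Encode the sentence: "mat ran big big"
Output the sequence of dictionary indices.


Look up each word in the dictionary:
  'mat' -> 4
  'ran' -> 3
  'big' -> 1
  'big' -> 1

Encoded: [4, 3, 1, 1]


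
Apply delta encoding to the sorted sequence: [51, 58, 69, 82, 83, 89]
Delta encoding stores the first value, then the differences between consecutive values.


First value: 51
Deltas:
  58 - 51 = 7
  69 - 58 = 11
  82 - 69 = 13
  83 - 82 = 1
  89 - 83 = 6


Delta encoded: [51, 7, 11, 13, 1, 6]


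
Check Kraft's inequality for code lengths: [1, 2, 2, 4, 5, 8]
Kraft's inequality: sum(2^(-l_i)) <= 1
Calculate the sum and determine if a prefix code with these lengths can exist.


Sum = 2^(-1) + 2^(-2) + 2^(-2) + 2^(-4) + 2^(-5) + 2^(-8)
    = 0.5 + 0.25 + 0.25 + 0.0625 + 0.03125 + 0.00390625
    = 281/256 = 1.09765625
Since 1.09765625 > 1, Kraft's inequality is NOT satisfied.
A prefix code with these lengths CANNOT exist.

Kraft sum = 1.09765625. Not satisfied.


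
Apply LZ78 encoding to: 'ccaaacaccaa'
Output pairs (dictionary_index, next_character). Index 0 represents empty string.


LZ78 encoding steps:
Dictionary: {0: ''}
Step 1: w='' (idx 0), next='c' -> output (0, 'c'), add 'c' as idx 1
Step 2: w='c' (idx 1), next='a' -> output (1, 'a'), add 'ca' as idx 2
Step 3: w='' (idx 0), next='a' -> output (0, 'a'), add 'a' as idx 3
Step 4: w='a' (idx 3), next='c' -> output (3, 'c'), add 'ac' as idx 4
Step 5: w='ac' (idx 4), next='c' -> output (4, 'c'), add 'acc' as idx 5
Step 6: w='a' (idx 3), next='a' -> output (3, 'a'), add 'aa' as idx 6


Encoded: [(0, 'c'), (1, 'a'), (0, 'a'), (3, 'c'), (4, 'c'), (3, 'a')]


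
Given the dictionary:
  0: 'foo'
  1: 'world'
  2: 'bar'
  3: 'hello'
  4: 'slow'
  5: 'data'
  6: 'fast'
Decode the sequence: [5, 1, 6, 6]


Look up each index in the dictionary:
  5 -> 'data'
  1 -> 'world'
  6 -> 'fast'
  6 -> 'fast'

Decoded: "data world fast fast"


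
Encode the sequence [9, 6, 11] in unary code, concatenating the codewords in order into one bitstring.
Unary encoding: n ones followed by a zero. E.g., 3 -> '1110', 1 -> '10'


Encode each number as n ones followed by a terminating 0:
  9 -> 1111111110 (10 bits)
  6 -> 1111110 (7 bits)
  11 -> 111111111110 (12 bits)
Total length = 10 + 7 + 12 = 29 bits.

Unary([9, 6, 11]) = 11111111101111110111111111110 (29 bits)


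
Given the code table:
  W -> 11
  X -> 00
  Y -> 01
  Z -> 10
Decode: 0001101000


Decoding:
00 -> X
01 -> Y
10 -> Z
10 -> Z
00 -> X


Result: XYZZX


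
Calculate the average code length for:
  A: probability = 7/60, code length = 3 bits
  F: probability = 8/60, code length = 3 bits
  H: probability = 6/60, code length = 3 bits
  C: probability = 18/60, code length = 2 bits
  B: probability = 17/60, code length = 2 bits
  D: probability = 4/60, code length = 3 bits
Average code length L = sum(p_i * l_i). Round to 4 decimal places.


Weighted contributions p_i * l_i:
  A: (7/60) * 3 = 21/60
  F: (8/60) * 3 = 24/60
  H: (6/60) * 3 = 18/60
  C: (18/60) * 2 = 36/60
  B: (17/60) * 2 = 34/60
  D: (4/60) * 3 = 12/60
Sum = (21 + 24 + 18 + 36 + 34 + 12)/60 = 145/60

L = 145/60 = 2.4167 bits/symbol


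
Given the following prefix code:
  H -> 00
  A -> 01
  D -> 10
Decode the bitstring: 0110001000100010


Decoding step by step:
Bits 01 -> A
Bits 10 -> D
Bits 00 -> H
Bits 10 -> D
Bits 00 -> H
Bits 10 -> D
Bits 00 -> H
Bits 10 -> D


Decoded message: ADHDHDHD


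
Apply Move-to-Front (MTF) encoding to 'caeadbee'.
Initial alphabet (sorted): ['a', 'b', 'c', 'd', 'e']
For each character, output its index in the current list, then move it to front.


MTF encoding:
'c': index 2 in ['a', 'b', 'c', 'd', 'e'] -> ['c', 'a', 'b', 'd', 'e']
'a': index 1 in ['c', 'a', 'b', 'd', 'e'] -> ['a', 'c', 'b', 'd', 'e']
'e': index 4 in ['a', 'c', 'b', 'd', 'e'] -> ['e', 'a', 'c', 'b', 'd']
'a': index 1 in ['e', 'a', 'c', 'b', 'd'] -> ['a', 'e', 'c', 'b', 'd']
'd': index 4 in ['a', 'e', 'c', 'b', 'd'] -> ['d', 'a', 'e', 'c', 'b']
'b': index 4 in ['d', 'a', 'e', 'c', 'b'] -> ['b', 'd', 'a', 'e', 'c']
'e': index 3 in ['b', 'd', 'a', 'e', 'c'] -> ['e', 'b', 'd', 'a', 'c']
'e': index 0 in ['e', 'b', 'd', 'a', 'c'] -> ['e', 'b', 'd', 'a', 'c']


Output: [2, 1, 4, 1, 4, 4, 3, 0]


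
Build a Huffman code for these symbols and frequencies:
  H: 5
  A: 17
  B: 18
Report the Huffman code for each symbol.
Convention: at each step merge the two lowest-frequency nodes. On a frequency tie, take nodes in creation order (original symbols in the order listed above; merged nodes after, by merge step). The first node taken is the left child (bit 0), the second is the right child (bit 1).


Huffman tree construction:
Step 1: Merge H(5) + A(17) = 22
Step 2: Merge B(18) + (H+A)(22) = 40
Read each symbol's code off the tree from the root (left child = 0, right child = 1).

Codes:
  H: 10 (length 2)
  A: 11 (length 2)
  B: 0 (length 1)
Average code length: 62/40 = 1.5500 bits/symbol


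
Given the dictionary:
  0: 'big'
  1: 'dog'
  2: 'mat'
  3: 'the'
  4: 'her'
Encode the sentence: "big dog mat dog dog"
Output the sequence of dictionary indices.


Look up each word in the dictionary:
  'big' -> 0
  'dog' -> 1
  'mat' -> 2
  'dog' -> 1
  'dog' -> 1

Encoded: [0, 1, 2, 1, 1]


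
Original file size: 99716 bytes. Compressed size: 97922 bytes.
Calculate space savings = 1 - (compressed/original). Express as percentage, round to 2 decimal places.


ratio = compressed/original = 97922/99716 = 0.982009
savings = 1 - ratio = 1 - 0.982009 = 0.017991
as a percentage: 0.017991 * 100 = 1.8%

Space savings = 1 - 97922/99716 = 1.8%


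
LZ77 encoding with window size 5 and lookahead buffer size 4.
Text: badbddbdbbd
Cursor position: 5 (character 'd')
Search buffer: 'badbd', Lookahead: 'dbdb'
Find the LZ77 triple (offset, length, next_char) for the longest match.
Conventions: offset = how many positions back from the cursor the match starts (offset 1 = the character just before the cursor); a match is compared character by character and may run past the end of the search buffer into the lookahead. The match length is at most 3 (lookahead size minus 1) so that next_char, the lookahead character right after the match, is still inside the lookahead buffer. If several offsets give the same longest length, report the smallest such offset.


Try each offset into the search buffer:
  offset=1 (pos 4, char 'd'): match length 1
  offset=2 (pos 3, char 'b'): match length 0
  offset=3 (pos 2, char 'd'): match length 3
  offset=4 (pos 1, char 'a'): match length 0
  offset=5 (pos 0, char 'b'): match length 0
Longest match has length 3 at offset 3.
next_char = character at position 5 + 3 = 8 -> 'b'

Best match: offset=3, length=3 (matching 'dbd' starting at position 2)
LZ77 triple: (3, 3, 'b')


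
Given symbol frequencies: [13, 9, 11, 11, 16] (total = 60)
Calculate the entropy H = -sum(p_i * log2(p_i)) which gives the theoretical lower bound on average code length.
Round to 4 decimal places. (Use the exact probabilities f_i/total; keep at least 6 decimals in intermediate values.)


Per-symbol terms -p_i * log2(p_i) with p_i = f_i/60:
  p = 13/60 = 0.216667: log2(p) = -2.206451, -p*log2(p) = 0.478064
  p = 9/60 = 0.150000: log2(p) = -2.736966, -p*log2(p) = 0.410545
  p = 11/60 = 0.183333: log2(p) = -2.447459, -p*log2(p) = 0.448701
  p = 11/60 = 0.183333: log2(p) = -2.447459, -p*log2(p) = 0.448701
  p = 16/60 = 0.266667: log2(p) = -1.906891, -p*log2(p) = 0.508504
H = 0.478064 + 0.410545 + 0.448701 + 0.448701 + 0.508504 = 2.294515

H = 2.2945 bits/symbol


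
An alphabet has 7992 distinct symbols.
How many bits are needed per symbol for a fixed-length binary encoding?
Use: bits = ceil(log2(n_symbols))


log2(7992) = 12.9643
Bracket: 2^12 = 4096 < 7992 <= 2^13 = 8192
So ceil(log2(7992)) = 13

bits = ceil(log2(7992)) = ceil(12.9643) = 13 bits


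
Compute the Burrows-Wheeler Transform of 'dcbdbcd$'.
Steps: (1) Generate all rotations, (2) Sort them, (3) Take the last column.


Rotations (sorted):
  0: $dcbdbcd -> last char: d
  1: bcd$dcbd -> last char: d
  2: bdbcd$dc -> last char: c
  3: cbdbcd$d -> last char: d
  4: cd$dcbdb -> last char: b
  5: d$dcbdbc -> last char: c
  6: dbcd$dcb -> last char: b
  7: dcbdbcd$ -> last char: $


BWT = ddcdbcb$


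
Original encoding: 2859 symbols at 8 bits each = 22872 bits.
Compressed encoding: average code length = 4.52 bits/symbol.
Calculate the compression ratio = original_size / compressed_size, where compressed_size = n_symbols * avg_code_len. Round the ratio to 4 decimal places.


original_size = n_symbols * orig_bits = 2859 * 8 = 22872 bits
compressed_size = n_symbols * avg_code_len = 2859 * 4.52 = 12922.68 bits
ratio = original_size / compressed_size = 22872 / 12922.68 = 1.7699

Compression ratio = 1.7699


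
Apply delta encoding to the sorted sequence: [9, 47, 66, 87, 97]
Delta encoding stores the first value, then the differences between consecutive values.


First value: 9
Deltas:
  47 - 9 = 38
  66 - 47 = 19
  87 - 66 = 21
  97 - 87 = 10


Delta encoded: [9, 38, 19, 21, 10]


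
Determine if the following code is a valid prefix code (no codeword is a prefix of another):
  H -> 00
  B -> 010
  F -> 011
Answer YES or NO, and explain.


Checking each pair (does one codeword prefix another?):
  H='00' vs B='010': no prefix
  H='00' vs F='011': no prefix
  B='010' vs H='00': no prefix
  B='010' vs F='011': no prefix
  F='011' vs H='00': no prefix
  F='011' vs B='010': no prefix
No violation found over all pairs.

YES -- this is a valid prefix code. No codeword is a prefix of any other codeword.


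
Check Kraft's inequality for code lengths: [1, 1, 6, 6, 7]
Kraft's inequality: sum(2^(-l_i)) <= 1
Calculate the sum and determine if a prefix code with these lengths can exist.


Sum = 2^(-1) + 2^(-1) + 2^(-6) + 2^(-6) + 2^(-7)
    = 0.5 + 0.5 + 0.015625 + 0.015625 + 0.0078125
    = 133/128 = 1.0390625
Since 1.0390625 > 1, Kraft's inequality is NOT satisfied.
A prefix code with these lengths CANNOT exist.

Kraft sum = 1.0390625. Not satisfied.


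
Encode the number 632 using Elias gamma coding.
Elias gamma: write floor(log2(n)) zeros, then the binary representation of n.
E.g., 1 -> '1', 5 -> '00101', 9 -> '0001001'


num_bits = floor(log2(632)) + 1 = 10
leading_zeros = num_bits - 1 = 9
binary(632) = 1001111000

Elias gamma(632) = '000000000' + '1001111000' = 0000000001001111000 (19 bits)


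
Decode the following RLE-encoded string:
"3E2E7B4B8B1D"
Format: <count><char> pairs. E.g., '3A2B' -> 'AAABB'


Expanding each <count><char> pair:
  3E -> 'EEE'
  2E -> 'EE'
  7B -> 'BBBBBBB'
  4B -> 'BBBB'
  8B -> 'BBBBBBBB'
  1D -> 'D'

Decoded = EEEEEBBBBBBBBBBBBBBBBBBBD


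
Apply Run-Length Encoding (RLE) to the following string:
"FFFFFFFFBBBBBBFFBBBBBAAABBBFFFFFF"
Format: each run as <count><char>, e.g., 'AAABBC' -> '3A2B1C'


Scanning runs left to right:
  i=0: run of 'F' x 8 -> '8F'
  i=8: run of 'B' x 6 -> '6B'
  i=14: run of 'F' x 2 -> '2F'
  i=16: run of 'B' x 5 -> '5B'
  i=21: run of 'A' x 3 -> '3A'
  i=24: run of 'B' x 3 -> '3B'
  i=27: run of 'F' x 6 -> '6F'

RLE = 8F6B2F5B3A3B6F


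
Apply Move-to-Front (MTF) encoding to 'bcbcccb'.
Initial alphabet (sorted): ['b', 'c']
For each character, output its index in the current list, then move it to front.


MTF encoding:
'b': index 0 in ['b', 'c'] -> ['b', 'c']
'c': index 1 in ['b', 'c'] -> ['c', 'b']
'b': index 1 in ['c', 'b'] -> ['b', 'c']
'c': index 1 in ['b', 'c'] -> ['c', 'b']
'c': index 0 in ['c', 'b'] -> ['c', 'b']
'c': index 0 in ['c', 'b'] -> ['c', 'b']
'b': index 1 in ['c', 'b'] -> ['b', 'c']


Output: [0, 1, 1, 1, 0, 0, 1]


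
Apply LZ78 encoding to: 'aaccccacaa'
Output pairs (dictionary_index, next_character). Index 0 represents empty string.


LZ78 encoding steps:
Dictionary: {0: ''}
Step 1: w='' (idx 0), next='a' -> output (0, 'a'), add 'a' as idx 1
Step 2: w='a' (idx 1), next='c' -> output (1, 'c'), add 'ac' as idx 2
Step 3: w='' (idx 0), next='c' -> output (0, 'c'), add 'c' as idx 3
Step 4: w='c' (idx 3), next='c' -> output (3, 'c'), add 'cc' as idx 4
Step 5: w='ac' (idx 2), next='a' -> output (2, 'a'), add 'aca' as idx 5
Step 6: w='a' (idx 1), end of input -> output (1, '')


Encoded: [(0, 'a'), (1, 'c'), (0, 'c'), (3, 'c'), (2, 'a'), (1, '')]


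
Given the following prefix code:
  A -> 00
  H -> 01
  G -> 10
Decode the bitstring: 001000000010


Decoding step by step:
Bits 00 -> A
Bits 10 -> G
Bits 00 -> A
Bits 00 -> A
Bits 00 -> A
Bits 10 -> G


Decoded message: AGAAAG


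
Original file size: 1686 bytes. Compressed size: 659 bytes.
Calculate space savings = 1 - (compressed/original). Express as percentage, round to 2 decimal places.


ratio = compressed/original = 659/1686 = 0.390866
savings = 1 - ratio = 1 - 0.390866 = 0.609134
as a percentage: 0.609134 * 100 = 60.91%

Space savings = 1 - 659/1686 = 60.91%


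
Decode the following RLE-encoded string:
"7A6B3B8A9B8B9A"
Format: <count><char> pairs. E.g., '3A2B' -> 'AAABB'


Expanding each <count><char> pair:
  7A -> 'AAAAAAA'
  6B -> 'BBBBBB'
  3B -> 'BBB'
  8A -> 'AAAAAAAA'
  9B -> 'BBBBBBBBB'
  8B -> 'BBBBBBBB'
  9A -> 'AAAAAAAAA'

Decoded = AAAAAAABBBBBBBBBAAAAAAAABBBBBBBBBBBBBBBBBAAAAAAAAA


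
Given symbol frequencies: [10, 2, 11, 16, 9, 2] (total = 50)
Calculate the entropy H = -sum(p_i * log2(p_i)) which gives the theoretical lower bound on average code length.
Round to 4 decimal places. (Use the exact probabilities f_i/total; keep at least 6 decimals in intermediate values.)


Per-symbol terms -p_i * log2(p_i) with p_i = f_i/50:
  p = 10/50 = 0.200000: log2(p) = -2.321928, -p*log2(p) = 0.464386
  p = 2/50 = 0.040000: log2(p) = -4.643856, -p*log2(p) = 0.185754
  p = 11/50 = 0.220000: log2(p) = -2.184425, -p*log2(p) = 0.480573
  p = 16/50 = 0.320000: log2(p) = -1.643856, -p*log2(p) = 0.526034
  p = 9/50 = 0.180000: log2(p) = -2.473931, -p*log2(p) = 0.445308
  p = 2/50 = 0.040000: log2(p) = -4.643856, -p*log2(p) = 0.185754
H = 0.464386 + 0.185754 + 0.480573 + 0.526034 + 0.445308 + 0.185754 = 2.287809

H = 2.2878 bits/symbol


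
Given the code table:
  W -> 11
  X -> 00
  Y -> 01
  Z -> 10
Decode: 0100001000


Decoding:
01 -> Y
00 -> X
00 -> X
10 -> Z
00 -> X


Result: YXXZX


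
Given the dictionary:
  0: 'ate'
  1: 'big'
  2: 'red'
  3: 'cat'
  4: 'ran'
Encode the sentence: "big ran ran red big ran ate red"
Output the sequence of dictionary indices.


Look up each word in the dictionary:
  'big' -> 1
  'ran' -> 4
  'ran' -> 4
  'red' -> 2
  'big' -> 1
  'ran' -> 4
  'ate' -> 0
  'red' -> 2

Encoded: [1, 4, 4, 2, 1, 4, 0, 2]


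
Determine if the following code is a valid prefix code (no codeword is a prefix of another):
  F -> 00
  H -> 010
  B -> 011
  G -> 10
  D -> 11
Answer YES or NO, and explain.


Checking each pair (does one codeword prefix another?):
  F='00' vs H='010': no prefix
  F='00' vs B='011': no prefix
  F='00' vs G='10': no prefix
  F='00' vs D='11': no prefix
  H='010' vs F='00': no prefix
  H='010' vs B='011': no prefix
  H='010' vs G='10': no prefix
  H='010' vs D='11': no prefix
  B='011' vs F='00': no prefix
  B='011' vs H='010': no prefix
  B='011' vs G='10': no prefix
  B='011' vs D='11': no prefix
  G='10' vs F='00': no prefix
  G='10' vs H='010': no prefix
  G='10' vs B='011': no prefix
  G='10' vs D='11': no prefix
  D='11' vs F='00': no prefix
  D='11' vs H='010': no prefix
  D='11' vs B='011': no prefix
  D='11' vs G='10': no prefix
No violation found over all pairs.

YES -- this is a valid prefix code. No codeword is a prefix of any other codeword.


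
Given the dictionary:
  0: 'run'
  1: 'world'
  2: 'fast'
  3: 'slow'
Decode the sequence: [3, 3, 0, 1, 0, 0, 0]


Look up each index in the dictionary:
  3 -> 'slow'
  3 -> 'slow'
  0 -> 'run'
  1 -> 'world'
  0 -> 'run'
  0 -> 'run'
  0 -> 'run'

Decoded: "slow slow run world run run run"


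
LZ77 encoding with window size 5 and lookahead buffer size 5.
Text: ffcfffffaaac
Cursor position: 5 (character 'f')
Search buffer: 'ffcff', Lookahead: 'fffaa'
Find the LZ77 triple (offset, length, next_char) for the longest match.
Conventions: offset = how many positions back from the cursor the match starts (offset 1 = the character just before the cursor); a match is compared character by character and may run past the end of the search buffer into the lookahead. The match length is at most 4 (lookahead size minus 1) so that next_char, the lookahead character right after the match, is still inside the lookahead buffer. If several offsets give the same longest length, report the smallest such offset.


Try each offset into the search buffer:
  offset=1 (pos 4, char 'f'): match length 3
  offset=2 (pos 3, char 'f'): match length 3
  offset=3 (pos 2, char 'c'): match length 0
  offset=4 (pos 1, char 'f'): match length 1
  offset=5 (pos 0, char 'f'): match length 2
Longest match has length 3, found at offsets 1, 2; take the smallest, offset 1.
next_char = character at position 5 + 3 = 8 -> 'a'

Best match: offset=1, length=3 (matching 'fff' starting at position 4)
LZ77 triple: (1, 3, 'a')


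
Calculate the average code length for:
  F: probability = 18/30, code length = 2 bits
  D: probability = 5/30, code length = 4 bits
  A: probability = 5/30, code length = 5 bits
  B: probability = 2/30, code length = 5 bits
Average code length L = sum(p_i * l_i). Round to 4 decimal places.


Weighted contributions p_i * l_i:
  F: (18/30) * 2 = 36/30
  D: (5/30) * 4 = 20/30
  A: (5/30) * 5 = 25/30
  B: (2/30) * 5 = 10/30
Sum = (36 + 20 + 25 + 10)/30 = 91/30

L = 91/30 = 3.0333 bits/symbol


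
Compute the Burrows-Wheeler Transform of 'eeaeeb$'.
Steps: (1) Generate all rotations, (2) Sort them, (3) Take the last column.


Rotations (sorted):
  0: $eeaeeb -> last char: b
  1: aeeb$ee -> last char: e
  2: b$eeaee -> last char: e
  3: eaeeb$e -> last char: e
  4: eb$eeae -> last char: e
  5: eeaeeb$ -> last char: $
  6: eeb$eea -> last char: a


BWT = beeee$a


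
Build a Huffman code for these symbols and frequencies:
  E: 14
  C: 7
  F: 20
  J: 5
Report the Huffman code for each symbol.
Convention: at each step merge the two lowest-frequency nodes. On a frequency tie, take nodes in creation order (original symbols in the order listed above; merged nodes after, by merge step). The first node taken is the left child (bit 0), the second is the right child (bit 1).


Huffman tree construction:
Step 1: Merge J(5) + C(7) = 12
Step 2: Merge (J+C)(12) + E(14) = 26
Step 3: Merge F(20) + ((J+C)+E)(26) = 46
Read each symbol's code off the tree from the root (left child = 0, right child = 1).

Codes:
  E: 11 (length 2)
  C: 101 (length 3)
  F: 0 (length 1)
  J: 100 (length 3)
Average code length: 84/46 = 1.8261 bits/symbol


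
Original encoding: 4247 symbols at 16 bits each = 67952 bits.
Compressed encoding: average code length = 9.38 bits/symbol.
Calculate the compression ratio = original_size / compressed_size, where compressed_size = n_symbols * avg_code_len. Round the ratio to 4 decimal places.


original_size = n_symbols * orig_bits = 4247 * 16 = 67952 bits
compressed_size = n_symbols * avg_code_len = 4247 * 9.38 = 39836.86 bits
ratio = original_size / compressed_size = 67952 / 39836.86 = 1.7058

Compression ratio = 1.7058


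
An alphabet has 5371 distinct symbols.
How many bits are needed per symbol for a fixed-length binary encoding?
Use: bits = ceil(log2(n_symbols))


log2(5371) = 12.391
Bracket: 2^12 = 4096 < 5371 <= 2^13 = 8192
So ceil(log2(5371)) = 13

bits = ceil(log2(5371)) = ceil(12.391) = 13 bits


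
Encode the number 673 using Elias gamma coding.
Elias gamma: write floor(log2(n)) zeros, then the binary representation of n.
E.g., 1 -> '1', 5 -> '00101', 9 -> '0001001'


num_bits = floor(log2(673)) + 1 = 10
leading_zeros = num_bits - 1 = 9
binary(673) = 1010100001

Elias gamma(673) = '000000000' + '1010100001' = 0000000001010100001 (19 bits)


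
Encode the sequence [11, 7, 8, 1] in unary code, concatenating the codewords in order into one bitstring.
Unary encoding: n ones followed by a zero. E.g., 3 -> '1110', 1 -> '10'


Encode each number as n ones followed by a terminating 0:
  11 -> 111111111110 (12 bits)
  7 -> 11111110 (8 bits)
  8 -> 111111110 (9 bits)
  1 -> 10 (2 bits)
Total length = 12 + 8 + 9 + 2 = 31 bits.

Unary([11, 7, 8, 1]) = 1111111111101111111011111111010 (31 bits)


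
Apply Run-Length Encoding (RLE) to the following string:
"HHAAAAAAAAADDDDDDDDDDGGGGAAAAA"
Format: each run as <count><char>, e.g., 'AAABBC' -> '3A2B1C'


Scanning runs left to right:
  i=0: run of 'H' x 2 -> '2H'
  i=2: run of 'A' x 9 -> '9A'
  i=11: run of 'D' x 10 -> '10D'
  i=21: run of 'G' x 4 -> '4G'
  i=25: run of 'A' x 5 -> '5A'

RLE = 2H9A10D4G5A


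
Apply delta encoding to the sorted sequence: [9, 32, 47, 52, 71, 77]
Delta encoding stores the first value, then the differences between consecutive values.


First value: 9
Deltas:
  32 - 9 = 23
  47 - 32 = 15
  52 - 47 = 5
  71 - 52 = 19
  77 - 71 = 6


Delta encoded: [9, 23, 15, 5, 19, 6]


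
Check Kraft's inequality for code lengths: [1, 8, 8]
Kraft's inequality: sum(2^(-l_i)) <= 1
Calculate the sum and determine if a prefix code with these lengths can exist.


Sum = 2^(-1) + 2^(-8) + 2^(-8)
    = 0.5 + 0.00390625 + 0.00390625
    = 130/256 = 0.5078125
Since 0.5078125 <= 1, Kraft's inequality IS satisfied.
A prefix code with these lengths CAN exist.

Kraft sum = 0.5078125. Satisfied.


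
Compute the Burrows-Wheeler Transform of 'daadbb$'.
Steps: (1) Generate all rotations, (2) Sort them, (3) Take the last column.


Rotations (sorted):
  0: $daadbb -> last char: b
  1: aadbb$d -> last char: d
  2: adbb$da -> last char: a
  3: b$daadb -> last char: b
  4: bb$daad -> last char: d
  5: daadbb$ -> last char: $
  6: dbb$daa -> last char: a


BWT = bdabd$a


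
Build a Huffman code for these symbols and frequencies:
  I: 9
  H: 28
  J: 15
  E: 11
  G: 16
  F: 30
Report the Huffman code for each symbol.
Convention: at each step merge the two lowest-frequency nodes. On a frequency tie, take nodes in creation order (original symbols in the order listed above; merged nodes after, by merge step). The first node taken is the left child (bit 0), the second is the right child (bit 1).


Huffman tree construction:
Step 1: Merge I(9) + E(11) = 20
Step 2: Merge J(15) + G(16) = 31
Step 3: Merge (I+E)(20) + H(28) = 48
Step 4: Merge F(30) + (J+G)(31) = 61
Step 5: Merge ((I+E)+H)(48) + (F+(J+G))(61) = 109
Read each symbol's code off the tree from the root (left child = 0, right child = 1).

Codes:
  I: 000 (length 3)
  H: 01 (length 2)
  J: 110 (length 3)
  E: 001 (length 3)
  G: 111 (length 3)
  F: 10 (length 2)
Average code length: 269/109 = 2.4679 bits/symbol


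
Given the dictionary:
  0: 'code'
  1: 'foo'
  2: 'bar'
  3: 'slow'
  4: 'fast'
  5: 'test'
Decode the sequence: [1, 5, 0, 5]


Look up each index in the dictionary:
  1 -> 'foo'
  5 -> 'test'
  0 -> 'code'
  5 -> 'test'

Decoded: "foo test code test"


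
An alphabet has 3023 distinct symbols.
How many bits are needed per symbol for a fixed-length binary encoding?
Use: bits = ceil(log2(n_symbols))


log2(3023) = 11.5618
Bracket: 2^11 = 2048 < 3023 <= 2^12 = 4096
So ceil(log2(3023)) = 12

bits = ceil(log2(3023)) = ceil(11.5618) = 12 bits


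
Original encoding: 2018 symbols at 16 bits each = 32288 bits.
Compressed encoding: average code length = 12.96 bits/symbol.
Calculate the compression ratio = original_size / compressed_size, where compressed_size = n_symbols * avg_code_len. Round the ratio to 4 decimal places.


original_size = n_symbols * orig_bits = 2018 * 16 = 32288 bits
compressed_size = n_symbols * avg_code_len = 2018 * 12.96 = 26153.28 bits
ratio = original_size / compressed_size = 32288 / 26153.28 = 1.2346

Compression ratio = 1.2346


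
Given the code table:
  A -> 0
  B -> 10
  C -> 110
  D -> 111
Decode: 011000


Decoding:
0 -> A
110 -> C
0 -> A
0 -> A


Result: ACAA


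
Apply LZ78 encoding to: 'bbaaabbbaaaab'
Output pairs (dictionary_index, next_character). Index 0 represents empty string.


LZ78 encoding steps:
Dictionary: {0: ''}
Step 1: w='' (idx 0), next='b' -> output (0, 'b'), add 'b' as idx 1
Step 2: w='b' (idx 1), next='a' -> output (1, 'a'), add 'ba' as idx 2
Step 3: w='' (idx 0), next='a' -> output (0, 'a'), add 'a' as idx 3
Step 4: w='a' (idx 3), next='b' -> output (3, 'b'), add 'ab' as idx 4
Step 5: w='b' (idx 1), next='b' -> output (1, 'b'), add 'bb' as idx 5
Step 6: w='a' (idx 3), next='a' -> output (3, 'a'), add 'aa' as idx 6
Step 7: w='aa' (idx 6), next='b' -> output (6, 'b'), add 'aab' as idx 7


Encoded: [(0, 'b'), (1, 'a'), (0, 'a'), (3, 'b'), (1, 'b'), (3, 'a'), (6, 'b')]


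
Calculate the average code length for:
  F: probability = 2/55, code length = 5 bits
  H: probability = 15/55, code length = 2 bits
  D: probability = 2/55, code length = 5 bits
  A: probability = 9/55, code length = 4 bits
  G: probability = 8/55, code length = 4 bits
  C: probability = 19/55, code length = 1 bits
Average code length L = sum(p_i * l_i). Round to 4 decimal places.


Weighted contributions p_i * l_i:
  F: (2/55) * 5 = 10/55
  H: (15/55) * 2 = 30/55
  D: (2/55) * 5 = 10/55
  A: (9/55) * 4 = 36/55
  G: (8/55) * 4 = 32/55
  C: (19/55) * 1 = 19/55
Sum = (10 + 30 + 10 + 36 + 32 + 19)/55 = 137/55

L = 137/55 = 2.4909 bits/symbol


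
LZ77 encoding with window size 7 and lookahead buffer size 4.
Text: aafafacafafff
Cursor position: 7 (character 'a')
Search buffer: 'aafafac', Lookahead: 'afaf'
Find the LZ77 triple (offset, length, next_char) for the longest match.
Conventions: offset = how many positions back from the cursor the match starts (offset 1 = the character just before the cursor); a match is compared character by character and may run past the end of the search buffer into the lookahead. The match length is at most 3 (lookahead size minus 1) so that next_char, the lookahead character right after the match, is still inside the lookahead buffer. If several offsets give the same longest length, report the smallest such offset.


Try each offset into the search buffer:
  offset=1 (pos 6, char 'c'): match length 0
  offset=2 (pos 5, char 'a'): match length 1
  offset=3 (pos 4, char 'f'): match length 0
  offset=4 (pos 3, char 'a'): match length 3
  offset=5 (pos 2, char 'f'): match length 0
  offset=6 (pos 1, char 'a'): match length 3
  offset=7 (pos 0, char 'a'): match length 1
Longest match has length 3, found at offsets 4, 6; take the smallest, offset 4.
next_char = character at position 7 + 3 = 10 -> 'f'

Best match: offset=4, length=3 (matching 'afa' starting at position 3)
LZ77 triple: (4, 3, 'f')


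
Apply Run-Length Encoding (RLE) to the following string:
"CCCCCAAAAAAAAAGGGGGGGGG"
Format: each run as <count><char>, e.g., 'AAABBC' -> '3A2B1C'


Scanning runs left to right:
  i=0: run of 'C' x 5 -> '5C'
  i=5: run of 'A' x 9 -> '9A'
  i=14: run of 'G' x 9 -> '9G'

RLE = 5C9A9G


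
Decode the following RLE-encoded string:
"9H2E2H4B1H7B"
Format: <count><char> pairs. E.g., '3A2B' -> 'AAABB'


Expanding each <count><char> pair:
  9H -> 'HHHHHHHHH'
  2E -> 'EE'
  2H -> 'HH'
  4B -> 'BBBB'
  1H -> 'H'
  7B -> 'BBBBBBB'

Decoded = HHHHHHHHHEEHHBBBBHBBBBBBB


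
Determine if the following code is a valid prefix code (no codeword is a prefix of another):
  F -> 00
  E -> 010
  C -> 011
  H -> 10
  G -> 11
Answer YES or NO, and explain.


Checking each pair (does one codeword prefix another?):
  F='00' vs E='010': no prefix
  F='00' vs C='011': no prefix
  F='00' vs H='10': no prefix
  F='00' vs G='11': no prefix
  E='010' vs F='00': no prefix
  E='010' vs C='011': no prefix
  E='010' vs H='10': no prefix
  E='010' vs G='11': no prefix
  C='011' vs F='00': no prefix
  C='011' vs E='010': no prefix
  C='011' vs H='10': no prefix
  C='011' vs G='11': no prefix
  H='10' vs F='00': no prefix
  H='10' vs E='010': no prefix
  H='10' vs C='011': no prefix
  H='10' vs G='11': no prefix
  G='11' vs F='00': no prefix
  G='11' vs E='010': no prefix
  G='11' vs C='011': no prefix
  G='11' vs H='10': no prefix
No violation found over all pairs.

YES -- this is a valid prefix code. No codeword is a prefix of any other codeword.


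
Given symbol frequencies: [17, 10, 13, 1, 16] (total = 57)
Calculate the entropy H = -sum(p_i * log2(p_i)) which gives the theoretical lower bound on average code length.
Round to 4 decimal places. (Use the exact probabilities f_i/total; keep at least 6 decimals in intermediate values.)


Per-symbol terms -p_i * log2(p_i) with p_i = f_i/57:
  p = 17/57 = 0.298246: log2(p) = -1.745427, -p*log2(p) = 0.520566
  p = 10/57 = 0.175439: log2(p) = -2.510962, -p*log2(p) = 0.440520
  p = 13/57 = 0.228070: log2(p) = -2.132450, -p*log2(p) = 0.486348
  p = 1/57 = 0.017544: log2(p) = -5.832890, -p*log2(p) = 0.102331
  p = 16/57 = 0.280702: log2(p) = -1.832890, -p*log2(p) = 0.514495
H = 0.520566 + 0.440520 + 0.486348 + 0.102331 + 0.514495 = 2.064260

H = 2.0643 bits/symbol


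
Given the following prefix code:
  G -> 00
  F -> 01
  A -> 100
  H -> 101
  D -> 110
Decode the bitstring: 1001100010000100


Decoding step by step:
Bits 100 -> A
Bits 110 -> D
Bits 00 -> G
Bits 100 -> A
Bits 00 -> G
Bits 100 -> A


Decoded message: ADGAGA


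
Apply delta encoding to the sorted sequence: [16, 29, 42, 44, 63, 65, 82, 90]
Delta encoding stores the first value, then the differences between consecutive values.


First value: 16
Deltas:
  29 - 16 = 13
  42 - 29 = 13
  44 - 42 = 2
  63 - 44 = 19
  65 - 63 = 2
  82 - 65 = 17
  90 - 82 = 8


Delta encoded: [16, 13, 13, 2, 19, 2, 17, 8]


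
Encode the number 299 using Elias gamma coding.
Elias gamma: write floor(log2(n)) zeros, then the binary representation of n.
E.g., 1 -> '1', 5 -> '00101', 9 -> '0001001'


num_bits = floor(log2(299)) + 1 = 9
leading_zeros = num_bits - 1 = 8
binary(299) = 100101011

Elias gamma(299) = '00000000' + '100101011' = 00000000100101011 (17 bits)


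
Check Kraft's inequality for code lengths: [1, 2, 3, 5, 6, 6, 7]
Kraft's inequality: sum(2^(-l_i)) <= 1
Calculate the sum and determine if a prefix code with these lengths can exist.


Sum = 2^(-1) + 2^(-2) + 2^(-3) + 2^(-5) + 2^(-6) + 2^(-6) + 2^(-7)
    = 0.5 + 0.25 + 0.125 + 0.03125 + 0.015625 + 0.015625 + 0.0078125
    = 121/128 = 0.9453125
Since 0.9453125 <= 1, Kraft's inequality IS satisfied.
A prefix code with these lengths CAN exist.

Kraft sum = 0.9453125. Satisfied.


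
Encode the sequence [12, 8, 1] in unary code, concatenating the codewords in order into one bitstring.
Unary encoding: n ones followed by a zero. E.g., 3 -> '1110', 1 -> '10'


Encode each number as n ones followed by a terminating 0:
  12 -> 1111111111110 (13 bits)
  8 -> 111111110 (9 bits)
  1 -> 10 (2 bits)
Total length = 13 + 9 + 2 = 24 bits.

Unary([12, 8, 1]) = 111111111111011111111010 (24 bits)


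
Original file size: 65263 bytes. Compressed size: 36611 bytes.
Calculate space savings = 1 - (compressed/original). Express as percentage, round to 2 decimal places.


ratio = compressed/original = 36611/65263 = 0.560976
savings = 1 - ratio = 1 - 0.560976 = 0.439024
as a percentage: 0.439024 * 100 = 43.9%

Space savings = 1 - 36611/65263 = 43.9%


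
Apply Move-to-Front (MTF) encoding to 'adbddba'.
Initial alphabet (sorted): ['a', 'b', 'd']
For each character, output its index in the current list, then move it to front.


MTF encoding:
'a': index 0 in ['a', 'b', 'd'] -> ['a', 'b', 'd']
'd': index 2 in ['a', 'b', 'd'] -> ['d', 'a', 'b']
'b': index 2 in ['d', 'a', 'b'] -> ['b', 'd', 'a']
'd': index 1 in ['b', 'd', 'a'] -> ['d', 'b', 'a']
'd': index 0 in ['d', 'b', 'a'] -> ['d', 'b', 'a']
'b': index 1 in ['d', 'b', 'a'] -> ['b', 'd', 'a']
'a': index 2 in ['b', 'd', 'a'] -> ['a', 'b', 'd']


Output: [0, 2, 2, 1, 0, 1, 2]


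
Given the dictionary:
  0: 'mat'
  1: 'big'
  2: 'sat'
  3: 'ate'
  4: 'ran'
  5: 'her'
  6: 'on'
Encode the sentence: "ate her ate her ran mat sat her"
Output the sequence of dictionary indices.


Look up each word in the dictionary:
  'ate' -> 3
  'her' -> 5
  'ate' -> 3
  'her' -> 5
  'ran' -> 4
  'mat' -> 0
  'sat' -> 2
  'her' -> 5

Encoded: [3, 5, 3, 5, 4, 0, 2, 5]


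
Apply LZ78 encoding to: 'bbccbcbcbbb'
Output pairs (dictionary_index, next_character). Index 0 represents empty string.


LZ78 encoding steps:
Dictionary: {0: ''}
Step 1: w='' (idx 0), next='b' -> output (0, 'b'), add 'b' as idx 1
Step 2: w='b' (idx 1), next='c' -> output (1, 'c'), add 'bc' as idx 2
Step 3: w='' (idx 0), next='c' -> output (0, 'c'), add 'c' as idx 3
Step 4: w='bc' (idx 2), next='b' -> output (2, 'b'), add 'bcb' as idx 4
Step 5: w='c' (idx 3), next='b' -> output (3, 'b'), add 'cb' as idx 5
Step 6: w='b' (idx 1), next='b' -> output (1, 'b'), add 'bb' as idx 6


Encoded: [(0, 'b'), (1, 'c'), (0, 'c'), (2, 'b'), (3, 'b'), (1, 'b')]


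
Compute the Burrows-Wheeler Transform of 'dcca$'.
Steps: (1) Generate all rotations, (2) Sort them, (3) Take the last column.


Rotations (sorted):
  0: $dcca -> last char: a
  1: a$dcc -> last char: c
  2: ca$dc -> last char: c
  3: cca$d -> last char: d
  4: dcca$ -> last char: $


BWT = accd$


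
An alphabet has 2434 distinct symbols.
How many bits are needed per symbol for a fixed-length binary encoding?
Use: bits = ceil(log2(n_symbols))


log2(2434) = 11.2491
Bracket: 2^11 = 2048 < 2434 <= 2^12 = 4096
So ceil(log2(2434)) = 12

bits = ceil(log2(2434)) = ceil(11.2491) = 12 bits


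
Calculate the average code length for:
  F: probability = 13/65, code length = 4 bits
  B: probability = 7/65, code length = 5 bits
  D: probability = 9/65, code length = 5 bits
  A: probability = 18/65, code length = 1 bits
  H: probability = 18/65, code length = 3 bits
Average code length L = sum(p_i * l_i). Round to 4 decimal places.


Weighted contributions p_i * l_i:
  F: (13/65) * 4 = 52/65
  B: (7/65) * 5 = 35/65
  D: (9/65) * 5 = 45/65
  A: (18/65) * 1 = 18/65
  H: (18/65) * 3 = 54/65
Sum = (52 + 35 + 45 + 18 + 54)/65 = 204/65

L = 204/65 = 3.1385 bits/symbol


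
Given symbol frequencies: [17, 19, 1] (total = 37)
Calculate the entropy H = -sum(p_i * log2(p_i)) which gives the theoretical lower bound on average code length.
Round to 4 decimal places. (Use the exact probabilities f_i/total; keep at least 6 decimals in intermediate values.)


Per-symbol terms -p_i * log2(p_i) with p_i = f_i/37:
  p = 17/37 = 0.459459: log2(p) = -1.121991, -p*log2(p) = 0.515509
  p = 19/37 = 0.513514: log2(p) = -0.961526, -p*log2(p) = 0.493757
  p = 1/37 = 0.027027: log2(p) = -5.209453, -p*log2(p) = 0.140796
H = 0.515509 + 0.493757 + 0.140796 = 1.150062

H = 1.1501 bits/symbol


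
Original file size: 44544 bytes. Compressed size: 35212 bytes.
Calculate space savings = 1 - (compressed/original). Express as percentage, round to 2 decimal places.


ratio = compressed/original = 35212/44544 = 0.790499
savings = 1 - ratio = 1 - 0.790499 = 0.209501
as a percentage: 0.209501 * 100 = 20.95%

Space savings = 1 - 35212/44544 = 20.95%
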